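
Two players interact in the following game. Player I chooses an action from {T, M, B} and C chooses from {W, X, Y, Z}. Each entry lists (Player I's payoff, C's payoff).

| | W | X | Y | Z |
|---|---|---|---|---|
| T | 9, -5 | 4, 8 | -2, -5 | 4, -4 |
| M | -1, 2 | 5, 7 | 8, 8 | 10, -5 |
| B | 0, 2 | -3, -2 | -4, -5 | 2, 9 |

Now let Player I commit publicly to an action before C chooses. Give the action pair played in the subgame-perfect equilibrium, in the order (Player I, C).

Backward induction with Player I moving first.
- T: BR = X, leader payoff 4.
- M: BR = Y, leader payoff 8.
- B: BR = Z, leader payoff 2.
Among 4, 8, 2, the best is 8 at M. Subgame-perfect outcome: (M, Y) with payoffs (8, 8).

(M, Y)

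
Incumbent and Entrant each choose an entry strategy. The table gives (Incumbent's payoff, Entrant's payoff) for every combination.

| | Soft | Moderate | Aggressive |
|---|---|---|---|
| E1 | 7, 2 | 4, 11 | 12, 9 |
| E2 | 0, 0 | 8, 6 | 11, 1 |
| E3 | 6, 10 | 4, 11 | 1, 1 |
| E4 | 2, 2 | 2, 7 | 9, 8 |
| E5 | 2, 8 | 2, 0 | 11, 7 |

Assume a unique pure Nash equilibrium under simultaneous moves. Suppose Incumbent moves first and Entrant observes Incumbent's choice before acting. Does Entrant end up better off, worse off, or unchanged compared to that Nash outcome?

Solve by backward induction (Incumbent leads).
- E1 → Entrant plays Moderate (best of 2, 11, 9); Incumbent gets 4.
- E2 → Entrant plays Moderate (best of 0, 6, 1); Incumbent gets 8.
- E3 → Entrant plays Moderate (best of 10, 11, 1); Incumbent gets 4.
- E4 → Entrant plays Aggressive (best of 2, 7, 8); Incumbent gets 9.
- E5 → Entrant plays Soft (best of 8, 0, 7); Incumbent gets 2.
Among 4, 8, 4, 9, 2, the best is 9 at E4. Subgame-perfect outcome: (E4, Aggressive) with payoffs (9, 8).
Now find the simultaneous Nash equilibrium.
Incumbent's best replies: Soft→E1; Moderate→E2; Aggressive→E1.
Entrant's best replies: E1→Moderate; E2→Moderate; E3→Moderate; E4→Aggressive; E5→Soft.
Only (E2, Moderate) has each player best-responding; Nash payoffs (8, 6).
Entrant earns 8 sequentially versus 6 at the Nash outcome: better off.

better off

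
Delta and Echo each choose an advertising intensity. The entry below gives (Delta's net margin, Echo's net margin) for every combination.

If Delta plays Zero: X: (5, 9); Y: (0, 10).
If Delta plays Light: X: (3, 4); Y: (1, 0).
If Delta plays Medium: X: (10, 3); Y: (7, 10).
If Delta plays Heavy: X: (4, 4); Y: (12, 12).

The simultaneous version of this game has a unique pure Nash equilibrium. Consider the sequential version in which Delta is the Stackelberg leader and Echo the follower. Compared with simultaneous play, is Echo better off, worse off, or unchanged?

unchanged

Echo best-responds to each possible Delta move:
- Zero: BR = Y, leader payoff 0.
- Light: BR = X, leader payoff 3.
- Medium: BR = Y, leader payoff 7.
- Heavy: BR = Y, leader payoff 12.
Among 0, 3, 7, 12, the best is 12 at Heavy. Subgame-perfect outcome: (Heavy, Y) with payoffs (12, 12).
For the simultaneous game, intersect best replies.
Delta's best replies: X→Medium; Y→Heavy.
Echo's best replies: Zero→Y; Light→X; Medium→Y; Heavy→Y.
Only (Heavy, Y) has each player best-responding; Nash payoffs (12, 12).
Echo earns 12 sequentially versus 12 at the Nash outcome: unchanged.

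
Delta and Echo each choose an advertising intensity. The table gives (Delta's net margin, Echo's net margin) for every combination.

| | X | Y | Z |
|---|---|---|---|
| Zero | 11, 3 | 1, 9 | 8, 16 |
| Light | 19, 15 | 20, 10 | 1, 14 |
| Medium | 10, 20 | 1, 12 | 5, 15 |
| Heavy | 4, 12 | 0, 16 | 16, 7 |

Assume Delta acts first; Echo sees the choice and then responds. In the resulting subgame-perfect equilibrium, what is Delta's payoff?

Echo best-responds to each possible Delta move:
- Zero: Echo compares 3, 9, 16 and picks Z; Delta would get 8.
- Light: Echo compares 15, 10, 14 and picks X; Delta would get 19.
- Medium: Echo compares 20, 12, 15 and picks X; Delta would get 10.
- Heavy: Echo compares 12, 16, 7 and picks Y; Delta would get 0.
Among 8, 19, 10, 0, the best is 19 at Light. Subgame-perfect outcome: (Light, X) with payoffs (19, 15).

19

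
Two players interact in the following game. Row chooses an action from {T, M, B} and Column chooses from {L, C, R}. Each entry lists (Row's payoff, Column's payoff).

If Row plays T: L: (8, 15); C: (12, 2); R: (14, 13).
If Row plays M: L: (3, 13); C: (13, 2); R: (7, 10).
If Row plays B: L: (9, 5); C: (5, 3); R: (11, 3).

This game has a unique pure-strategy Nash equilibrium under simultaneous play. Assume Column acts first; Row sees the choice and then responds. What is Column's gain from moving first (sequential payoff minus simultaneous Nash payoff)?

Work backward from Row's decision.
- L: BR = B, leader payoff 5.
- C: BR = M, leader payoff 2.
- R: BR = T, leader payoff 13.
Maximizing over 5, 2, 13, Column chooses R. Subgame-perfect outcome: (T, R) with payoffs (14, 13).
Now find the simultaneous Nash equilibrium.
Row's best replies: L→B; C→M; R→T.
Column's best replies: T→L; M→L; B→L.
The unique mutual best reply is (B, L), giving (9, 5).
Column's commitment gain: 13 − 5 = 8.

8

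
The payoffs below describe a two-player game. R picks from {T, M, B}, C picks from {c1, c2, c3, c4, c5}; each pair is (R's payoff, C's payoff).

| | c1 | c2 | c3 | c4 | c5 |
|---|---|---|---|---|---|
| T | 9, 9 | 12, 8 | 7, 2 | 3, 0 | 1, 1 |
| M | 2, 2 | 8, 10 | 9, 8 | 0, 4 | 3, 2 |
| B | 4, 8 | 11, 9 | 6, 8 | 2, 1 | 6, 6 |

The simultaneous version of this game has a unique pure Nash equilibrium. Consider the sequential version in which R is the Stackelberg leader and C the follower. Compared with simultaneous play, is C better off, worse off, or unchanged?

Work backward from C's decision.
- T: C compares 9, 8, 2, 0, 1 and picks c1; R would get 9.
- M: C compares 2, 10, 8, 4, 2 and picks c2; R would get 8.
- B: C compares 8, 9, 8, 1, 6 and picks c2; R would get 11.
Among 9, 8, 11, the best is 11 at B. Subgame-perfect outcome: (B, c2) with payoffs (11, 9).
Under simultaneous play:
R's best replies: c1→T; c2→T; c3→M; c4→T; c5→B.
C's best replies: T→c1; M→c2; B→c2.
The unique mutual best reply is (T, c1), giving (9, 9).
C earns 9 sequentially versus 9 at the Nash outcome: unchanged.

unchanged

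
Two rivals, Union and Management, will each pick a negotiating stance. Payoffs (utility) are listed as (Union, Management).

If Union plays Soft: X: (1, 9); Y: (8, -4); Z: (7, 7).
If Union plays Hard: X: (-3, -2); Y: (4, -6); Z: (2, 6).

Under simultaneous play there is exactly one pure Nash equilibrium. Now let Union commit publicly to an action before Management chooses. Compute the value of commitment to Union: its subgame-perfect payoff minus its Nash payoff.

Backward induction with Union moving first.
- Soft: BR = X, leader payoff 1.
- Hard: BR = Z, leader payoff 2.
Maximizing over 1, 2, Union chooses Hard. Subgame-perfect outcome: (Hard, Z) with payoffs (2, 6).
For the simultaneous game, intersect best replies.
Union's best replies: X→Soft; Y→Soft; Z→Soft.
Management's best replies: Soft→X; Hard→Z.
Only (Soft, X) has each player best-responding; Nash payoffs (1, 9).
Union's commitment gain: 2 − 1 = 1.

1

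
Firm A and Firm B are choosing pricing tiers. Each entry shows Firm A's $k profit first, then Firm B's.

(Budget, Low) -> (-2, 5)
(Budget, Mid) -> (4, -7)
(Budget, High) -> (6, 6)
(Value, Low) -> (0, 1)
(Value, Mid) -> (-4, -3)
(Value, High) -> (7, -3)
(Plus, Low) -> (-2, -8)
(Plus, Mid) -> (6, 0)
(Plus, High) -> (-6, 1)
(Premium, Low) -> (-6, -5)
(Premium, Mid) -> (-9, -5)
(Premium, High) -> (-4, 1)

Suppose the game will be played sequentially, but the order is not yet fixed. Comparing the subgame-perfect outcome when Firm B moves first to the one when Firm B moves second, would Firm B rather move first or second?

If Firm A leads: Firm B's best replies are Budget→High, Value→Low, Plus→High, Premium→High; Firm A's induced payoffs 6, 0, -6, -4; outcome (Budget, High), payoffs (6, 6).
If Firm B leads: Firm A's best replies are Low→Value, Mid→Plus, High→Value; Firm B's induced payoffs 1, 0, -3; outcome (Value, Low), payoffs (0, 1).
Firm B gets 1 moving first and 6 moving second, so Firm B prefers to move second.

second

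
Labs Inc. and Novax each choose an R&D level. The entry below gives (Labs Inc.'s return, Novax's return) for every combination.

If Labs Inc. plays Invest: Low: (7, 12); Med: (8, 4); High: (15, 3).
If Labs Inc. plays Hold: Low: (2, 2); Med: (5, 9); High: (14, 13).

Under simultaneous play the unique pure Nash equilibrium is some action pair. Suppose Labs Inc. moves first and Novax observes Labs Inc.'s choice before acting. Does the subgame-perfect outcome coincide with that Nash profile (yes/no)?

Backward induction with Labs Inc. moving first.
- Invest: Novax compares 12, 4, 3 and picks Low; Labs Inc. would get 7.
- Hold: Novax compares 2, 9, 13 and picks High; Labs Inc. would get 14.
Labs Inc.'s induced payoffs are 7, 14, so Labs Inc. commits to Hold. Subgame-perfect outcome: (Hold, High) with payoffs (14, 13).
Under simultaneous play:
Labs Inc.'s best replies: Low→Invest; Med→Invest; High→Invest.
Novax's best replies: Invest→Low; Hold→High.
Only (Invest, Low) has each player best-responding; Nash payoffs (7, 12).
Sequential outcome (Hold, High) differs from the Nash profile (Invest, Low).

no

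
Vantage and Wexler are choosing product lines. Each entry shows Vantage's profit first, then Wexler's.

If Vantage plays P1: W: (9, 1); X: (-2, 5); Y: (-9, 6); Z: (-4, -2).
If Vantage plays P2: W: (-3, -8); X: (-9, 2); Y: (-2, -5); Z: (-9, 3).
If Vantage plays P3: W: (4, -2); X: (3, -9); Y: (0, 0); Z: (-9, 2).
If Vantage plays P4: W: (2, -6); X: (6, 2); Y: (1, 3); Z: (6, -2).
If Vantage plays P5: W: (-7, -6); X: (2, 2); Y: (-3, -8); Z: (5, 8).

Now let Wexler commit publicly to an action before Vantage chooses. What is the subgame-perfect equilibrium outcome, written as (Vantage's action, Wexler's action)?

Vantage best-responds to each possible Wexler move:
- W: Vantage compares 9, -3, 4, 2, -7 and picks P1; Wexler would get 1.
- X: Vantage compares -2, -9, 3, 6, 2 and picks P4; Wexler would get 2.
- Y: Vantage compares -9, -2, 0, 1, -3 and picks P4; Wexler would get 3.
- Z: Vantage compares -4, -9, -9, 6, 5 and picks P4; Wexler would get -2.
Maximizing over 1, 2, 3, -2, Wexler chooses Y. Subgame-perfect outcome: (P4, Y) with payoffs (1, 3).

(P4, Y)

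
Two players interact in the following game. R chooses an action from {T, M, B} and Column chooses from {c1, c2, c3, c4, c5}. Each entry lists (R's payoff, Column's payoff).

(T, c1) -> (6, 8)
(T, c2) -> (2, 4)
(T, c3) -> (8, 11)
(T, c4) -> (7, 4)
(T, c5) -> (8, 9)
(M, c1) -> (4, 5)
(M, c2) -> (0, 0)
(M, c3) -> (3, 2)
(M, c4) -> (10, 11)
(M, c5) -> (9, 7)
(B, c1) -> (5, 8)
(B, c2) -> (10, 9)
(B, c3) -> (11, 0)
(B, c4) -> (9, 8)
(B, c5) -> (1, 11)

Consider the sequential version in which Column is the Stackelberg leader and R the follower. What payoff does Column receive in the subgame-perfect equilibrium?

11

Solve by backward induction (Column leads).
- c1: R compares 6, 4, 5 and picks T; Column would get 8.
- c2: R compares 2, 0, 10 and picks B; Column would get 9.
- c3: R compares 8, 3, 11 and picks B; Column would get 0.
- c4: R compares 7, 10, 9 and picks M; Column would get 11.
- c5: R compares 8, 9, 1 and picks M; Column would get 7.
Maximizing over 8, 9, 0, 11, 7, Column chooses c4. Subgame-perfect outcome: (M, c4) with payoffs (10, 11).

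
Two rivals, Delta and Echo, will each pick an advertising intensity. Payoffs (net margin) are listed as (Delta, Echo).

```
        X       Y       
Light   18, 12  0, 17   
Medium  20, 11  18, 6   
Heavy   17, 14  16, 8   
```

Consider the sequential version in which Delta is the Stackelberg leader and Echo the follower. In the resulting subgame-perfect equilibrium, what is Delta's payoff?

Solve by backward induction (Delta leads).
- Light: BR = Y, leader payoff 0.
- Medium: BR = X, leader payoff 20.
- Heavy: BR = X, leader payoff 17.
Delta's induced payoffs are 0, 20, 17, so Delta commits to Medium. Subgame-perfect outcome: (Medium, X) with payoffs (20, 11).

20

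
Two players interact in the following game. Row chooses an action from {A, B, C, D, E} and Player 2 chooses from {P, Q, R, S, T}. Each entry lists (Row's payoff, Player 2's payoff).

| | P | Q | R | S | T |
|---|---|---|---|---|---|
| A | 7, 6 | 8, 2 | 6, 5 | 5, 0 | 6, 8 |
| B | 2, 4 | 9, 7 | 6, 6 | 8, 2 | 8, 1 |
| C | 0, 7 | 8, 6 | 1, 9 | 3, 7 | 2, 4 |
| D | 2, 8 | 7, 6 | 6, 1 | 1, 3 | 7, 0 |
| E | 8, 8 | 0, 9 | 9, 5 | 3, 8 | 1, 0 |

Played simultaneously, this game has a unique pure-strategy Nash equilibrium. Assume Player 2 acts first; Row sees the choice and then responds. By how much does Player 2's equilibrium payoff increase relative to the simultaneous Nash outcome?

1

Backward induction with Player 2 moving first.
- P → Row plays E (best of 7, 2, 0, 2, 8); Player 2 gets 8.
- Q → Row plays B (best of 8, 9, 8, 7, 0); Player 2 gets 7.
- R → Row plays E (best of 6, 6, 1, 6, 9); Player 2 gets 5.
- S → Row plays B (best of 5, 8, 3, 1, 3); Player 2 gets 2.
- T → Row plays B (best of 6, 8, 2, 7, 1); Player 2 gets 1.
Maximizing over 8, 7, 5, 2, 1, Player 2 chooses P. Subgame-perfect outcome: (E, P) with payoffs (8, 8).
For the simultaneous game, intersect best replies.
Row's best replies: P→E; Q→B; R→E; S→B; T→B.
Player 2's best replies: A→T; B→Q; C→R; D→P; E→Q.
The unique mutual best reply is (B, Q), giving (9, 7).
Player 2's commitment gain: 8 − 7 = 1.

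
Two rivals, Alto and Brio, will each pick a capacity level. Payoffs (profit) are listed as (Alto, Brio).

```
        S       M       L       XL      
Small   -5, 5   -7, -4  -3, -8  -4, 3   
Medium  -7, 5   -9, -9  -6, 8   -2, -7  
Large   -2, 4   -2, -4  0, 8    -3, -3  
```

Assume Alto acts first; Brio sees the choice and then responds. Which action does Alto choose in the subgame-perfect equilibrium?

Large

Backward induction with Alto moving first.
- Small: BR = S, leader payoff -5.
- Medium: BR = L, leader payoff -6.
- Large: BR = L, leader payoff 0.
Alto's induced payoffs are -5, -6, 0, so Alto commits to Large. Subgame-perfect outcome: (Large, L) with payoffs (0, 8).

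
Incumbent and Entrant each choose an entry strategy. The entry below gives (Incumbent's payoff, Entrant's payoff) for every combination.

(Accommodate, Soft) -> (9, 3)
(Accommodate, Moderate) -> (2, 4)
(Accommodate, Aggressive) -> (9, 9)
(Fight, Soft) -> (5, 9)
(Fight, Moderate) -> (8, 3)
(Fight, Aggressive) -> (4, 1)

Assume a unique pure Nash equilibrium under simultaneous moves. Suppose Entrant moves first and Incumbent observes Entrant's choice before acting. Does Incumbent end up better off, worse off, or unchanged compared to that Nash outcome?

unchanged

Incumbent best-responds to each possible Entrant move:
- Soft: BR = Accommodate, leader payoff 3.
- Moderate: BR = Fight, leader payoff 3.
- Aggressive: BR = Accommodate, leader payoff 9.
Entrant's induced payoffs are 3, 3, 9, so Entrant commits to Aggressive. Subgame-perfect outcome: (Accommodate, Aggressive) with payoffs (9, 9).
Now find the simultaneous Nash equilibrium.
Incumbent's best replies: Soft→Accommodate; Moderate→Fight; Aggressive→Accommodate.
Entrant's best replies: Accommodate→Aggressive; Fight→Soft.
The unique mutual best reply is (Accommodate, Aggressive), giving (9, 9).
Incumbent earns 9 sequentially versus 9 at the Nash outcome: unchanged.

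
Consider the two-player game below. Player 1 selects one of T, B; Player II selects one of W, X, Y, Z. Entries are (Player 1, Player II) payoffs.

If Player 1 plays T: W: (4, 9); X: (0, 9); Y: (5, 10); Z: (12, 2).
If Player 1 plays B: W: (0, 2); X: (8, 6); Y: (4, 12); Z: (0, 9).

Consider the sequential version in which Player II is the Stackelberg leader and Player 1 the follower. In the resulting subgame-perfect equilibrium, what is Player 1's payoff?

Player 1 best-responds to each possible Player II move:
- W → Player 1 plays T (best of 4, 0); Player II gets 9.
- X → Player 1 plays B (best of 0, 8); Player II gets 6.
- Y → Player 1 plays T (best of 5, 4); Player II gets 10.
- Z → Player 1 plays T (best of 12, 0); Player II gets 2.
Player II's induced payoffs are 9, 6, 10, 2, so Player II commits to Y. Subgame-perfect outcome: (T, Y) with payoffs (5, 10).

5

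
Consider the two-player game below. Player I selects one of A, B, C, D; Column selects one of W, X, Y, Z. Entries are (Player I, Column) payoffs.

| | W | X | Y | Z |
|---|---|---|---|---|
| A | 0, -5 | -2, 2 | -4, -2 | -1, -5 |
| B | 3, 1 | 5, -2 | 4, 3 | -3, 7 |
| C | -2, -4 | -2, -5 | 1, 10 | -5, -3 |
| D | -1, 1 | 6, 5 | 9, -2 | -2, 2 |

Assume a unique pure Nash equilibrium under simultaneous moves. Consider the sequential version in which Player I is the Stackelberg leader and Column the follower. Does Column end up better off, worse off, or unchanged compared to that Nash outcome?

Backward induction with Player I moving first.
- A → Column plays X (best of -5, 2, -2, -5); Player I gets -2.
- B → Column plays Z (best of 1, -2, 3, 7); Player I gets -3.
- C → Column plays Y (best of -4, -5, 10, -3); Player I gets 1.
- D → Column plays X (best of 1, 5, -2, 2); Player I gets 6.
Among -2, -3, 1, 6, the best is 6 at D. Subgame-perfect outcome: (D, X) with payoffs (6, 5).
Under simultaneous play:
Player I's best replies: W→B; X→D; Y→D; Z→A.
Column's best replies: A→X; B→Z; C→Y; D→X.
The unique mutual best reply is (D, X), giving (6, 5).
Column earns 5 sequentially versus 5 at the Nash outcome: unchanged.

unchanged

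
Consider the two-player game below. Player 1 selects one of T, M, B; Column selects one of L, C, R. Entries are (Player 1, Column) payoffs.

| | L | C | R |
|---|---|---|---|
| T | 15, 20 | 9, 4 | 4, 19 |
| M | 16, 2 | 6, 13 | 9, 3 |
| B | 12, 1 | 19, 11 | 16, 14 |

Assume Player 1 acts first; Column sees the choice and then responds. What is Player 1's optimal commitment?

Backward induction with Player 1 moving first.
- T: Column compares 20, 4, 19 and picks L; Player 1 would get 15.
- M: Column compares 2, 13, 3 and picks C; Player 1 would get 6.
- B: Column compares 1, 11, 14 and picks R; Player 1 would get 16.
Maximizing over 15, 6, 16, Player 1 chooses B. Subgame-perfect outcome: (B, R) with payoffs (16, 14).

B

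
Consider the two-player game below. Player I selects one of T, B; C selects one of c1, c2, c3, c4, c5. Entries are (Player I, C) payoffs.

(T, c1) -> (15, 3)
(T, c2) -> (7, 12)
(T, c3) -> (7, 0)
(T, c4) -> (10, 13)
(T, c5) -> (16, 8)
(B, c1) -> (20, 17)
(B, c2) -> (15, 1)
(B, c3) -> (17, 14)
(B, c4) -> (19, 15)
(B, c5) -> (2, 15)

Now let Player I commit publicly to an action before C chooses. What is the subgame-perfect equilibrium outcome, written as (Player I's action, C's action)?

Solve by backward induction (Player I leads).
- T: C compares 3, 12, 0, 13, 8 and picks c4; Player I would get 10.
- B: C compares 17, 1, 14, 15, 15 and picks c1; Player I would get 20.
Player I's induced payoffs are 10, 20, so Player I commits to B. Subgame-perfect outcome: (B, c1) with payoffs (20, 17).

(B, c1)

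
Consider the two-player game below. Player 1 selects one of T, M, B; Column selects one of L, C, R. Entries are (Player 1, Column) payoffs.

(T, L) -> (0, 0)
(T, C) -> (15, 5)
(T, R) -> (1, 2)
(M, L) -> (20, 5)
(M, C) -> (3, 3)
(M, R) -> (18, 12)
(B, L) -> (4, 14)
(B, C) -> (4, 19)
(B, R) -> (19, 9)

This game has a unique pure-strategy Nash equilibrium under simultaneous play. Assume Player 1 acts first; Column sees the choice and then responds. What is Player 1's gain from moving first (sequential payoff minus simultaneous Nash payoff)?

3

Column best-responds to each possible Player 1 move:
- T → Column plays C (best of 0, 5, 2); Player 1 gets 15.
- M → Column plays R (best of 5, 3, 12); Player 1 gets 18.
- B → Column plays C (best of 14, 19, 9); Player 1 gets 4.
Player 1's induced payoffs are 15, 18, 4, so Player 1 commits to M. Subgame-perfect outcome: (M, R) with payoffs (18, 12).
Under simultaneous play:
Player 1's best replies: L→M; C→T; R→B.
Column's best replies: T→C; M→R; B→C.
Only (T, C) has each player best-responding; Nash payoffs (15, 5).
Player 1's commitment gain: 18 − 15 = 3.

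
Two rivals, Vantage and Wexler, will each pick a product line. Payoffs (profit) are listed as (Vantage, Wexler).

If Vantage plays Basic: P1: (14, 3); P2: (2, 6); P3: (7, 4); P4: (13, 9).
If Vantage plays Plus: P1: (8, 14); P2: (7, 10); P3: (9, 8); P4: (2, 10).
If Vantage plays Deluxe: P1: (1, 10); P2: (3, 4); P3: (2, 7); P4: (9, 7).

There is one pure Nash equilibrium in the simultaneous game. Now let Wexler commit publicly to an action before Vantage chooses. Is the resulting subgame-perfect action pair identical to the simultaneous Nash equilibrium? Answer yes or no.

Solve by backward induction (Wexler leads).
- P1: Vantage compares 14, 8, 1 and picks Basic; Wexler would get 3.
- P2: Vantage compares 2, 7, 3 and picks Plus; Wexler would get 10.
- P3: Vantage compares 7, 9, 2 and picks Plus; Wexler would get 8.
- P4: Vantage compares 13, 2, 9 and picks Basic; Wexler would get 9.
Wexler's induced payoffs are 3, 10, 8, 9, so Wexler commits to P2. Subgame-perfect outcome: (Plus, P2) with payoffs (7, 10).
Now find the simultaneous Nash equilibrium.
Vantage's best replies: P1→Basic; P2→Plus; P3→Plus; P4→Basic.
Wexler's best replies: Basic→P4; Plus→P1; Deluxe→P1.
The unique mutual best reply is (Basic, P4), giving (13, 9).
Sequential outcome (Plus, P2) differs from the Nash profile (Basic, P4).

no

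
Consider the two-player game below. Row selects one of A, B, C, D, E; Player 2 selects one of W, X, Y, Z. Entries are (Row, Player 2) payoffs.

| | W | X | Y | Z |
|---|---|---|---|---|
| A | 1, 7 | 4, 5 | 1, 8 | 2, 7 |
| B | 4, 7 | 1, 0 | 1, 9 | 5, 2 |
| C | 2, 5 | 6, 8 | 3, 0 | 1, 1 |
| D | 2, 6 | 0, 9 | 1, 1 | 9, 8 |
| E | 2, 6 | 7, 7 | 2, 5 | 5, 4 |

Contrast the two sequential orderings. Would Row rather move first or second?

second

If Row leads: Player 2's best replies are A→Y, B→Y, C→X, D→X, E→X; Row's induced payoffs 1, 1, 6, 0, 7; outcome (E, X), payoffs (7, 7).
If Player 2 leads: Row's best replies are W→B, X→E, Y→C, Z→D; Player 2's induced payoffs 7, 7, 0, 8; outcome (D, Z), payoffs (9, 8).
Row gets 7 moving first and 9 moving second, so Row prefers to move second.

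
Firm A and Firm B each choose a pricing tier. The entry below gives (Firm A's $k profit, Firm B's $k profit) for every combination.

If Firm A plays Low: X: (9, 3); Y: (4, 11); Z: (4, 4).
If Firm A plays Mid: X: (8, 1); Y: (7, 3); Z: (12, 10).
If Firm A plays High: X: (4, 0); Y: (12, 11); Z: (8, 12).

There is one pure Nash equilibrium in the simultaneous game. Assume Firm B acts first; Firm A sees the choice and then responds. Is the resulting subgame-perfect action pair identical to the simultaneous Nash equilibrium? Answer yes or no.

no

Backward induction with Firm B moving first.
- X: Firm A compares 9, 8, 4 and picks Low; Firm B would get 3.
- Y: Firm A compares 4, 7, 12 and picks High; Firm B would get 11.
- Z: Firm A compares 4, 12, 8 and picks Mid; Firm B would get 10.
Among 3, 11, 10, the best is 11 at Y. Subgame-perfect outcome: (High, Y) with payoffs (12, 11).
Under simultaneous play:
Firm A's best replies: X→Low; Y→High; Z→Mid.
Firm B's best replies: Low→Y; Mid→Z; High→Z.
The unique mutual best reply is (Mid, Z), giving (12, 10).
Sequential outcome (High, Y) differs from the Nash profile (Mid, Z).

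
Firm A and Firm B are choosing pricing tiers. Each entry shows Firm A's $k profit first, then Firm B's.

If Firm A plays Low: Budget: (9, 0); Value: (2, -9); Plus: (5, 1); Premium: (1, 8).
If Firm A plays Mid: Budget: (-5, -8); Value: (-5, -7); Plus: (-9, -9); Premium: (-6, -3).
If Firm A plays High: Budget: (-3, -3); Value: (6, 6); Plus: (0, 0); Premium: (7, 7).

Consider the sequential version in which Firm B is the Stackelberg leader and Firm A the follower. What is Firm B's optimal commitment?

Premium

Work backward from Firm A's decision.
- Budget → Firm A plays Low (best of 9, -5, -3); Firm B gets 0.
- Value → Firm A plays High (best of 2, -5, 6); Firm B gets 6.
- Plus → Firm A plays Low (best of 5, -9, 0); Firm B gets 1.
- Premium → Firm A plays High (best of 1, -6, 7); Firm B gets 7.
Among 0, 6, 1, 7, the best is 7 at Premium. Subgame-perfect outcome: (High, Premium) with payoffs (7, 7).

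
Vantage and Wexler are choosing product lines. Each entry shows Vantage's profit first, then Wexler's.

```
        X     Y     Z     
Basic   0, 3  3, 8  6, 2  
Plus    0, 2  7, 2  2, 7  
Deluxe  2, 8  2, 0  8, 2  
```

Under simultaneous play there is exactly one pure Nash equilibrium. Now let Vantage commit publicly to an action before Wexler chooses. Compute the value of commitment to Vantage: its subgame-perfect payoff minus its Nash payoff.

1

Solve by backward induction (Vantage leads).
- Basic: BR = Y, leader payoff 3.
- Plus: BR = Z, leader payoff 2.
- Deluxe: BR = X, leader payoff 2.
Among 3, 2, 2, the best is 3 at Basic. Subgame-perfect outcome: (Basic, Y) with payoffs (3, 8).
Now find the simultaneous Nash equilibrium.
Vantage's best replies: X→Deluxe; Y→Plus; Z→Deluxe.
Wexler's best replies: Basic→Y; Plus→Z; Deluxe→X.
The unique mutual best reply is (Deluxe, X), giving (2, 8).
Vantage's commitment gain: 3 − 2 = 1.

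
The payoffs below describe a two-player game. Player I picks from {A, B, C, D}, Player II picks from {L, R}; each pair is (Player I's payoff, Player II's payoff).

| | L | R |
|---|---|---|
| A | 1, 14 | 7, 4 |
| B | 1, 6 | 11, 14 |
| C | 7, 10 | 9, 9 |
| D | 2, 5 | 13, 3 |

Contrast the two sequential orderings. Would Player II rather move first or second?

If Player I leads: Player II's best replies are A→L, B→R, C→L, D→L; Player I's induced payoffs 1, 11, 7, 2; outcome (B, R), payoffs (11, 14).
If Player II leads: Player I's best replies are L→C, R→D; Player II's induced payoffs 10, 3; outcome (C, L), payoffs (7, 10).
Player II gets 10 moving first and 14 moving second, so Player II prefers to move second.

second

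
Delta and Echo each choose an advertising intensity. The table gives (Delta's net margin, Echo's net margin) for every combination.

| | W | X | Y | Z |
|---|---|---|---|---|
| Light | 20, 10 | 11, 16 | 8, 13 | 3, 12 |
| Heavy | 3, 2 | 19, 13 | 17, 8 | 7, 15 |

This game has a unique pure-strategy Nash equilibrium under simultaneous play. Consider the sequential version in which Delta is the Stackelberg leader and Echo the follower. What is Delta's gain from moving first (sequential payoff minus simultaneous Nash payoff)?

Backward induction with Delta moving first.
- Light: BR = X, leader payoff 11.
- Heavy: BR = Z, leader payoff 7.
Delta's induced payoffs are 11, 7, so Delta commits to Light. Subgame-perfect outcome: (Light, X) with payoffs (11, 16).
Under simultaneous play:
Delta's best replies: W→Light; X→Heavy; Y→Heavy; Z→Heavy.
Echo's best replies: Light→X; Heavy→Z.
Only (Heavy, Z) has each player best-responding; Nash payoffs (7, 15).
Delta's commitment gain: 11 − 7 = 4.

4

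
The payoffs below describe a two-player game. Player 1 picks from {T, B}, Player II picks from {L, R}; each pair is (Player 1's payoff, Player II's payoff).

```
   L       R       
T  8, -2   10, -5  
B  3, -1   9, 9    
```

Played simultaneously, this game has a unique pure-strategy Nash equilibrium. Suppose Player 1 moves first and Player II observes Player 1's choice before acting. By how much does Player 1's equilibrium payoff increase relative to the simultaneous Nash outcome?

1

Backward induction with Player 1 moving first.
- T → Player II plays L (best of -2, -5); Player 1 gets 8.
- B → Player II plays R (best of -1, 9); Player 1 gets 9.
Player 1's induced payoffs are 8, 9, so Player 1 commits to B. Subgame-perfect outcome: (B, R) with payoffs (9, 9).
For the simultaneous game, intersect best replies.
Player 1's best replies: L→T; R→T.
Player II's best replies: T→L; B→R.
Only (T, L) has each player best-responding; Nash payoffs (8, -2).
Player 1's commitment gain: 9 − 8 = 1.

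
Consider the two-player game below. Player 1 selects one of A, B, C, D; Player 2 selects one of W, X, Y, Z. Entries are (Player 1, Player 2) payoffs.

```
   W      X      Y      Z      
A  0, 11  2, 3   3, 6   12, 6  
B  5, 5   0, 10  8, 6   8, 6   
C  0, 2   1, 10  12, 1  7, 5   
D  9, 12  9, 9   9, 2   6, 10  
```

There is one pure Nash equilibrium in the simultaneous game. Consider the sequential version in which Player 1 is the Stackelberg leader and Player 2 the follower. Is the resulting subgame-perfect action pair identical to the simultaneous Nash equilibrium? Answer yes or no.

yes

Player 2 best-responds to each possible Player 1 move:
- A → Player 2 plays W (best of 11, 3, 6, 6); Player 1 gets 0.
- B → Player 2 plays X (best of 5, 10, 6, 6); Player 1 gets 0.
- C → Player 2 plays X (best of 2, 10, 1, 5); Player 1 gets 1.
- D → Player 2 plays W (best of 12, 9, 2, 10); Player 1 gets 9.
Maximizing over 0, 0, 1, 9, Player 1 chooses D. Subgame-perfect outcome: (D, W) with payoffs (9, 12).
Now find the simultaneous Nash equilibrium.
Player 1's best replies: W→D; X→D; Y→C; Z→A.
Player 2's best replies: A→W; B→X; C→X; D→W.
Only (D, W) has each player best-responding; Nash payoffs (9, 12).
Sequential outcome (D, W) coincides with the Nash profile (D, W).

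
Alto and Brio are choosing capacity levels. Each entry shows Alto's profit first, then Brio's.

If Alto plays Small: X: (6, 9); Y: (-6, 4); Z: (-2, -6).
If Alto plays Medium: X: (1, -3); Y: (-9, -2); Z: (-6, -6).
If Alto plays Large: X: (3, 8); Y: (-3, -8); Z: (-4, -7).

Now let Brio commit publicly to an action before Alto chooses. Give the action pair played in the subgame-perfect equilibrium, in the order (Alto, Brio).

Backward induction with Brio moving first.
- X: BR = Small, leader payoff 9.
- Y: BR = Large, leader payoff -8.
- Z: BR = Small, leader payoff -6.
Maximizing over 9, -8, -6, Brio chooses X. Subgame-perfect outcome: (Small, X) with payoffs (6, 9).

(Small, X)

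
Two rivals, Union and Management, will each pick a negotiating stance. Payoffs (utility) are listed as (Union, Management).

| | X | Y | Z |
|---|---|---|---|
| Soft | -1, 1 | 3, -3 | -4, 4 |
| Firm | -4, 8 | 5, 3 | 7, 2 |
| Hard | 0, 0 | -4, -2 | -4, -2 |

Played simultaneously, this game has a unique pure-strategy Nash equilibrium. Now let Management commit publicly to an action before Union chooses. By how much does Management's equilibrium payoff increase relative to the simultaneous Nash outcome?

Work backward from Union's decision.
- X: BR = Hard, leader payoff 0.
- Y: BR = Firm, leader payoff 3.
- Z: BR = Firm, leader payoff 2.
Maximizing over 0, 3, 2, Management chooses Y. Subgame-perfect outcome: (Firm, Y) with payoffs (5, 3).
For the simultaneous game, intersect best replies.
Union's best replies: X→Hard; Y→Firm; Z→Firm.
Management's best replies: Soft→Z; Firm→X; Hard→X.
Only (Hard, X) has each player best-responding; Nash payoffs (0, 0).
Management's commitment gain: 3 − 0 = 3.

3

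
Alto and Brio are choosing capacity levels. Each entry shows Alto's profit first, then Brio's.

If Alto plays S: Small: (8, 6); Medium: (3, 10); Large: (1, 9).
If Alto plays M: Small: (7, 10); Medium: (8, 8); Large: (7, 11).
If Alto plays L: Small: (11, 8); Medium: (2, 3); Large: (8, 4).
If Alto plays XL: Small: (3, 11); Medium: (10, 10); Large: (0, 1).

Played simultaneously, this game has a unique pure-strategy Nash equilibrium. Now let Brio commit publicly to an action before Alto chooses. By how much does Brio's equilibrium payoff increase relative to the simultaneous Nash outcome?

Alto best-responds to each possible Brio move:
- Small → Alto plays L (best of 8, 7, 11, 3); Brio gets 8.
- Medium → Alto plays XL (best of 3, 8, 2, 10); Brio gets 10.
- Large → Alto plays L (best of 1, 7, 8, 0); Brio gets 4.
Brio's induced payoffs are 8, 10, 4, so Brio commits to Medium. Subgame-perfect outcome: (XL, Medium) with payoffs (10, 10).
For the simultaneous game, intersect best replies.
Alto's best replies: Small→L; Medium→XL; Large→L.
Brio's best replies: S→Medium; M→Large; L→Small; XL→Small.
The unique mutual best reply is (L, Small), giving (11, 8).
Brio's commitment gain: 10 − 8 = 2.

2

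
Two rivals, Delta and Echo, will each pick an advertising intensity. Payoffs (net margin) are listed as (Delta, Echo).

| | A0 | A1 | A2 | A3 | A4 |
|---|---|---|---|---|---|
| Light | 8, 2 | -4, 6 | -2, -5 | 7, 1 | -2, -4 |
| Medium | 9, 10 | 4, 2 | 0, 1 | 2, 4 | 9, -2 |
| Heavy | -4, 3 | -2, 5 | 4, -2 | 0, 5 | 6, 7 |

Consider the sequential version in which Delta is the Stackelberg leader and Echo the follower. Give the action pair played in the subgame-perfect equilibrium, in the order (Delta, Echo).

Work backward from Echo's decision.
- Light: Echo compares 2, 6, -5, 1, -4 and picks A1; Delta would get -4.
- Medium: Echo compares 10, 2, 1, 4, -2 and picks A0; Delta would get 9.
- Heavy: Echo compares 3, 5, -2, 5, 7 and picks A4; Delta would get 6.
Maximizing over -4, 9, 6, Delta chooses Medium. Subgame-perfect outcome: (Medium, A0) with payoffs (9, 10).

(Medium, A0)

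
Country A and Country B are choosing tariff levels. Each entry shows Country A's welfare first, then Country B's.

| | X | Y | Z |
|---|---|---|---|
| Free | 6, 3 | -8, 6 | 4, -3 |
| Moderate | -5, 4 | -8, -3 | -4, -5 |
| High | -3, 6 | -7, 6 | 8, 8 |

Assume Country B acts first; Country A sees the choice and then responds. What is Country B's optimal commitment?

Z

Backward induction with Country B moving first.
- X: BR = Free, leader payoff 3.
- Y: BR = High, leader payoff 6.
- Z: BR = High, leader payoff 8.
Maximizing over 3, 6, 8, Country B chooses Z. Subgame-perfect outcome: (High, Z) with payoffs (8, 8).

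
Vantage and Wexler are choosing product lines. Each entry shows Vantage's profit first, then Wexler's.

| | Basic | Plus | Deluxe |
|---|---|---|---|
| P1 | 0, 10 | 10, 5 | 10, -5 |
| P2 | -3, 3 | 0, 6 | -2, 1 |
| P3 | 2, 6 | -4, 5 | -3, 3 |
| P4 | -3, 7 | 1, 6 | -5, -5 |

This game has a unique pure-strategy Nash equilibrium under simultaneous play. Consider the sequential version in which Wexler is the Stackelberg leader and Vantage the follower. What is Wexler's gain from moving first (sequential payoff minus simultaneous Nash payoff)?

Vantage best-responds to each possible Wexler move:
- Basic → Vantage plays P3 (best of 0, -3, 2, -3); Wexler gets 6.
- Plus → Vantage plays P1 (best of 10, 0, -4, 1); Wexler gets 5.
- Deluxe → Vantage plays P1 (best of 10, -2, -3, -5); Wexler gets -5.
Maximizing over 6, 5, -5, Wexler chooses Basic. Subgame-perfect outcome: (P3, Basic) with payoffs (2, 6).
For the simultaneous game, intersect best replies.
Vantage's best replies: Basic→P3; Plus→P1; Deluxe→P1.
Wexler's best replies: P1→Basic; P2→Plus; P3→Basic; P4→Basic.
The unique mutual best reply is (P3, Basic), giving (2, 6).
Wexler's commitment gain: 6 − 6 = 0.

0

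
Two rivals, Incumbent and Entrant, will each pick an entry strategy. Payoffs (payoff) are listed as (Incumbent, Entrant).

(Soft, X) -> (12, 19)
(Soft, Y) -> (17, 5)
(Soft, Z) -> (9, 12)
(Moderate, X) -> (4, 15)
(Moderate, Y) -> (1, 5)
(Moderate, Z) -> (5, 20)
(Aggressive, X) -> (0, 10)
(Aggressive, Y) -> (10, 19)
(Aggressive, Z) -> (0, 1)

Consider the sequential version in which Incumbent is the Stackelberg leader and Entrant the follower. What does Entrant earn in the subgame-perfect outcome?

19

Solve by backward induction (Incumbent leads).
- Soft → Entrant plays X (best of 19, 5, 12); Incumbent gets 12.
- Moderate → Entrant plays Z (best of 15, 5, 20); Incumbent gets 5.
- Aggressive → Entrant plays Y (best of 10, 19, 1); Incumbent gets 10.
Incumbent's induced payoffs are 12, 5, 10, so Incumbent commits to Soft. Subgame-perfect outcome: (Soft, X) with payoffs (12, 19).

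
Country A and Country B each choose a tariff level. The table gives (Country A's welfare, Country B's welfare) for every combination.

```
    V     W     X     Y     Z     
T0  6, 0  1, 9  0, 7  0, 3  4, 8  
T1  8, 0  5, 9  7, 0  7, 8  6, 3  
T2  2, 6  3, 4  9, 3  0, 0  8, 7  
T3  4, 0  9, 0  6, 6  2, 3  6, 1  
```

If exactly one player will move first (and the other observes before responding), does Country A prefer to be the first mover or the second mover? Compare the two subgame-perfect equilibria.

If Country A leads: Country B's best replies are T0→W, T1→W, T2→Z, T3→X; Country A's induced payoffs 1, 5, 8, 6; outcome (T2, Z), payoffs (8, 7).
If Country B leads: Country A's best replies are V→T1, W→T3, X→T2, Y→T1, Z→T2; Country B's induced payoffs 0, 0, 3, 8, 7; outcome (T1, Y), payoffs (7, 8).
Country A gets 8 moving first and 7 moving second, so Country A prefers to move first.

first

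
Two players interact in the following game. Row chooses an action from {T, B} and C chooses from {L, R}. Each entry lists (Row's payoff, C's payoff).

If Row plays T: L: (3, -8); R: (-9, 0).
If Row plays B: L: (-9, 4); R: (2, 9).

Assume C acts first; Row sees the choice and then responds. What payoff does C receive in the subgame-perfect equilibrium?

Row best-responds to each possible C move:
- L → Row plays T (best of 3, -9); C gets -8.
- R → Row plays B (best of -9, 2); C gets 9.
Maximizing over -8, 9, C chooses R. Subgame-perfect outcome: (B, R) with payoffs (2, 9).

9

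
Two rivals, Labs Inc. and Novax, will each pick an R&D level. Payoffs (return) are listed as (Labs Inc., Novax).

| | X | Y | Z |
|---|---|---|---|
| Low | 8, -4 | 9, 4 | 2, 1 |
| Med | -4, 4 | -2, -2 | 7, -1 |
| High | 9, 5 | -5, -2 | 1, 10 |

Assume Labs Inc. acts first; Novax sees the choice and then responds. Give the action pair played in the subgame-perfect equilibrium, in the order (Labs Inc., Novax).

(Low, Y)

Novax best-responds to each possible Labs Inc. move:
- Low: BR = Y, leader payoff 9.
- Med: BR = X, leader payoff -4.
- High: BR = Z, leader payoff 1.
Maximizing over 9, -4, 1, Labs Inc. chooses Low. Subgame-perfect outcome: (Low, Y) with payoffs (9, 4).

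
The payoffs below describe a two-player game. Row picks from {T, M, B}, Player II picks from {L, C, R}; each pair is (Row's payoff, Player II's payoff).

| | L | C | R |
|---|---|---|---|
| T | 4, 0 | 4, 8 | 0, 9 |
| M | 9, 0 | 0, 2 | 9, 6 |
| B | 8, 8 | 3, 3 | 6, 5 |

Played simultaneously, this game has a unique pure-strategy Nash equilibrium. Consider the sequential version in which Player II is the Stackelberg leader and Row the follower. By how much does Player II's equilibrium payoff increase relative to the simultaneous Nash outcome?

Solve by backward induction (Player II leads).
- L: BR = M, leader payoff 0.
- C: BR = T, leader payoff 8.
- R: BR = M, leader payoff 6.
Maximizing over 0, 8, 6, Player II chooses C. Subgame-perfect outcome: (T, C) with payoffs (4, 8).
For the simultaneous game, intersect best replies.
Row's best replies: L→M; C→T; R→M.
Player II's best replies: T→R; M→R; B→L.
The unique mutual best reply is (M, R), giving (9, 6).
Player II's commitment gain: 8 − 6 = 2.

2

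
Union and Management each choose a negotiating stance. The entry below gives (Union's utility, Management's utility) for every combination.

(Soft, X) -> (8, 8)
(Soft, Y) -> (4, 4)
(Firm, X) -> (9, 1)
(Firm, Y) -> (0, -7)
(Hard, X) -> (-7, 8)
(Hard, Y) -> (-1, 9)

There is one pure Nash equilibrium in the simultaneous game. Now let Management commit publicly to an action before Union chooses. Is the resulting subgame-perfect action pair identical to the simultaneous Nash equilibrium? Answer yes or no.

Backward induction with Management moving first.
- X: BR = Firm, leader payoff 1.
- Y: BR = Soft, leader payoff 4.
Maximizing over 1, 4, Management chooses Y. Subgame-perfect outcome: (Soft, Y) with payoffs (4, 4).
Now find the simultaneous Nash equilibrium.
Union's best replies: X→Firm; Y→Soft.
Management's best replies: Soft→X; Firm→X; Hard→Y.
The unique mutual best reply is (Firm, X), giving (9, 1).
Sequential outcome (Soft, Y) differs from the Nash profile (Firm, X).

no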